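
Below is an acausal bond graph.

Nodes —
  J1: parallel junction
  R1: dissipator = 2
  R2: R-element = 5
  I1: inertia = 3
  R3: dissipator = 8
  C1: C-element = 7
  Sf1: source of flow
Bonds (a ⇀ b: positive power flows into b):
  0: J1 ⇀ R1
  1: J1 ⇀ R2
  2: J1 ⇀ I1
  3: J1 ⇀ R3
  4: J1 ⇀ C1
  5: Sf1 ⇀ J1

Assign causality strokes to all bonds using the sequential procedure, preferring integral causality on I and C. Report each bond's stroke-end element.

bond 5 stroke→Sf1  (Sf1 fixes flow; stroke at Sf1)
bond 2 stroke→I1  (I1 integral (f out))
bond 4 stroke→J1  (C1: C, integral causality)
bond 0 stroke→R1  (common-e at J1 fixed by 4)
bond 1 stroke→R2  (0-jn J1 has e-setter on 4)
bond 3 stroke→R3  (common-e at J1 fixed by 4)

bond 0 |R1
bond 1 |R2
bond 2 |I1
bond 3 |R3
bond 4 |J1
bond 5 |Sf1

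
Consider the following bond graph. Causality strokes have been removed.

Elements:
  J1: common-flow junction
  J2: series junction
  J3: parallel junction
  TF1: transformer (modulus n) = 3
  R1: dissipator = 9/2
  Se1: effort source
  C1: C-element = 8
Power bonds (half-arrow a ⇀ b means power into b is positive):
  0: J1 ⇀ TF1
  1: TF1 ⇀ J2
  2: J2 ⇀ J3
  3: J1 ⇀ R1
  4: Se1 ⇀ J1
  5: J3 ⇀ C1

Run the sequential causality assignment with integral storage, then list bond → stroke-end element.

bond 4 →J1  (source Se1 imposes e)
bond 5 →J3  (C1 outputs effort q/C1)
bond 2 →J2  (0-jn J3 has e-setter on 5)
bond 1 →TF1  (J2: last free bond brings flow in)
bond 0 →J1  (TF1 one-in-one-out from 1)
bond 3 →R1  (only one flow-in slot at J1)

β0 →J1
β1 →TF1
β2 →J2
β3 →R1
β4 →J1
β5 →J3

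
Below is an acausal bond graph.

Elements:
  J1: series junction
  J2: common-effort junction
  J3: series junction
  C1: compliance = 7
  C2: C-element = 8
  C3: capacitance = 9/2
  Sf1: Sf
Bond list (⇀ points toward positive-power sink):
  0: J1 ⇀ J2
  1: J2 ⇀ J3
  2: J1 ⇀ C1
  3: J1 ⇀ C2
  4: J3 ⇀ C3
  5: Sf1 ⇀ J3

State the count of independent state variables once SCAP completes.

3  (C1, C2, C3 all integral)

β5 →Sf1  (Sf1 fixes flow; stroke at Sf1)
β1 →J3  (1-jn J3 has f-setter on 5)
β4 →J3  (J3: bond 5 brought flow, rest push out)
β0 →J2  (J2 needs exactly one e-in)
β2 →J1  (J1: bond 0 brought flow, rest push out)
β3 →J1  (common-f at J1 fixed by 0)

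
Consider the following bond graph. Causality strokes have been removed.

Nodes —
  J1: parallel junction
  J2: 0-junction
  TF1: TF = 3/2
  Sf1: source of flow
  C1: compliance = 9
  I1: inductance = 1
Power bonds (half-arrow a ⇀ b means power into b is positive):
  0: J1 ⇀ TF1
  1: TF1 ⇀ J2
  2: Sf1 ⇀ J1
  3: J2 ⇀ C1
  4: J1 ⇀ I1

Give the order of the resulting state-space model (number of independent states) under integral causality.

2  (C1, I1 all integral)

b2 →Sf1  (source Sf1 imposes f)
b3 →J2  (C1 outputs effort q/C1)
b1 →TF1  (J2 effort already set via bond 3)
b0 →J1  (TF1 one-in-one-out from 1)
b4 →I1  (J1 effort already set via bond 0)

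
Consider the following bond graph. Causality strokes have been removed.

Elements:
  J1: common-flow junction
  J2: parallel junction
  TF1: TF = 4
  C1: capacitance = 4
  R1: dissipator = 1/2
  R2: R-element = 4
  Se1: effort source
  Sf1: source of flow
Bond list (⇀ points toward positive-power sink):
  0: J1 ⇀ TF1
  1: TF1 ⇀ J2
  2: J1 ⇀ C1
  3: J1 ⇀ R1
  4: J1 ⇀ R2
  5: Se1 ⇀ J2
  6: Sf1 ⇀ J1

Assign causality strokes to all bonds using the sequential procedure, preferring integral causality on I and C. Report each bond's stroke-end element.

β0 →J1
β1 →TF1
β2 →J1
β3 →J1
β4 →J1
β5 →J2
β6 →Sf1

b5 stroke→J2  (Se1 (Se) sets effort on bond)
b6 stroke→Sf1  (Sf1 (Sf) sets flow on bond)
b0 stroke→J1  (common-f at J1 fixed by 6)
b2 stroke→J1  (1-jn J1 has f-setter on 6)
b3 stroke→J1  (J1: bond 6 brought flow, rest push out)
b4 stroke→J1  (common-f at J1 fixed by 6)
b1 stroke→TF1  (J2 effort already set via bond 5)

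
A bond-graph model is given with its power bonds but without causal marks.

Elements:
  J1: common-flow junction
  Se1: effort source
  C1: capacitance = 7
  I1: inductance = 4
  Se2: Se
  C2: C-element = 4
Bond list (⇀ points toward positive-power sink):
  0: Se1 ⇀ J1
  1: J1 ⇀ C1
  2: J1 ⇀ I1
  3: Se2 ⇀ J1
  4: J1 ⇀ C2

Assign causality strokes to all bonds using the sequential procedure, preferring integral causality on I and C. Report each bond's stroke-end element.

b0 stroke at J1
b1 stroke at J1
b2 stroke at I1
b3 stroke at J1
b4 stroke at J1

β0 →J1  (Se1 (Se) sets effort on bond)
β3 →J1  (Se2 fixes effort; stroke away)
β1 →J1  (C1 integral (e out))
β2 →I1  (I1 outputs flow p/I1)
β4 →J1  (1-jn J1 has f-setter on 2)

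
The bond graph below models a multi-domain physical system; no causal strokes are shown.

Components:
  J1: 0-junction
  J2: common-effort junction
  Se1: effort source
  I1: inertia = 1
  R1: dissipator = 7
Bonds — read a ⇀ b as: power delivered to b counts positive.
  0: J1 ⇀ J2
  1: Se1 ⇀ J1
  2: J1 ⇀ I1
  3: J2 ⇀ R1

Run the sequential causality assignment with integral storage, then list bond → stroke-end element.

b1 stroke→J1  (Se1: effort source, stroke at far end)
b0 stroke→J2  (J1: bond 1 brought effort, rest push out)
b2 stroke→I1  (J1: bond 1 brought effort, rest push out)
b3 stroke→R1  (J2: bond 0 brought effort, rest push out)

#0 stroke at J2
#1 stroke at J1
#2 stroke at I1
#3 stroke at R1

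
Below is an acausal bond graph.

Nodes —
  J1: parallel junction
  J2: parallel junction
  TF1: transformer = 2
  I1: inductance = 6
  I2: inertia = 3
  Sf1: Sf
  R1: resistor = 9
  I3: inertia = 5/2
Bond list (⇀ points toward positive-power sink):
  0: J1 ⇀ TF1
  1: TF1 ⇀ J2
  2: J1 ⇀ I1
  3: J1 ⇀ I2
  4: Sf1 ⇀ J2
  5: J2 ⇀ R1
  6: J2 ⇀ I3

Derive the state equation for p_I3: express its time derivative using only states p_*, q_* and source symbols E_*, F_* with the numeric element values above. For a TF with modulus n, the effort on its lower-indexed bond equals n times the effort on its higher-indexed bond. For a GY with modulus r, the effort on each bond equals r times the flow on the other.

dp_I3/dt = 9*F_Sf1 - 3*p_I1 - 6*p_I2 - 18*p_I3/5

b4 stroke at Sf1  (Sf1: flow source, stroke at near end)
b2 stroke at I1  (I1: I, integral causality)
b3 stroke at I2  (I2 outputs flow p/I2)
b0 stroke at J1  (closing 0-jn rule on J1)
b1 stroke at TF1  (TF TF1: opposite of bond 0)
b6 stroke at I3  (I3 outputs flow p/I3)
b5 stroke at J2  (closing 0-jn rule on J2)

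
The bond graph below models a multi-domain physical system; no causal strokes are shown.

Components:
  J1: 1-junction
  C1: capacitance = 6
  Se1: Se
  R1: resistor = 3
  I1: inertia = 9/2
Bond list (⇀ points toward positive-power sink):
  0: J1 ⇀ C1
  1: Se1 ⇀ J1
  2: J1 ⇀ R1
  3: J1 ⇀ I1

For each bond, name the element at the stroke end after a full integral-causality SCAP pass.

#0 |J1
#1 |J1
#2 |J1
#3 |I1

bond 1 |J1  (source Se1 imposes e)
bond 0 |J1  (C1 outputs effort q/C1)
bond 3 |I1  (I1 integral (f out))
bond 2 |J1  (1-jn J1 has f-setter on 3)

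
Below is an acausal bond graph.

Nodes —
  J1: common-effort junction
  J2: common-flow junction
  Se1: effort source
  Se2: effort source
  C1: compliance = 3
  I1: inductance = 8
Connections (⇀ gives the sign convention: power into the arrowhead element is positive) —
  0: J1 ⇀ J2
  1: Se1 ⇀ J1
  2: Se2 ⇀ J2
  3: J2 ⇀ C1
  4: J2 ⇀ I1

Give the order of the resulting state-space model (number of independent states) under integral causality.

#1 stroke→J1  (Se1 fixes effort; stroke away)
#2 stroke→J2  (Se2: effort source, stroke at far end)
#0 stroke→J2  (J1: bond 1 brought effort, rest push out)
#3 stroke→J2  (C1 integral (e out))
#4 stroke→I1  (closing 1-jn rule on J2)

2  (C1, I1 all integral)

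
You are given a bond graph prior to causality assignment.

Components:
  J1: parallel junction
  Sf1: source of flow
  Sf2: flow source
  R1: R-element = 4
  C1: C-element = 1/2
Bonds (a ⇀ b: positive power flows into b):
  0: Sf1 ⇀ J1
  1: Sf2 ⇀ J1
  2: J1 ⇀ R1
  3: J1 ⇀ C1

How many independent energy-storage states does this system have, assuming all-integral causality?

bond 0 stroke at Sf1  (Sf1 fixes flow; stroke at Sf1)
bond 1 stroke at Sf2  (Sf2 fixes flow; stroke at Sf2)
bond 3 stroke at J1  (C1 integral (e out))
bond 2 stroke at R1  (J1: bond 3 brought effort, rest push out)

1  (C1 all integral)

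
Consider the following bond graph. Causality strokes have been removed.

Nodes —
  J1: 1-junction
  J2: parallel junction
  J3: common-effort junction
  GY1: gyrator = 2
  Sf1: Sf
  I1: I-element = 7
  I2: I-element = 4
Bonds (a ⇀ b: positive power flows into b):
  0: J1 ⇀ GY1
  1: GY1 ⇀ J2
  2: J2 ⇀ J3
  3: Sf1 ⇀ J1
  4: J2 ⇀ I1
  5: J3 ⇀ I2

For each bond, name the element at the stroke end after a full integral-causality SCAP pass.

b3 stroke at Sf1  (Sf1 (Sf) sets flow on bond)
b0 stroke at J1  (J1 flow already set via bond 3)
b1 stroke at J2  (through GY1, causality inverts; strokes same side of GY1)
b2 stroke at J3  (J2 effort already set via bond 1)
b4 stroke at I1  (common-e at J2 fixed by 1)
b5 stroke at I2  (J3 effort already set via bond 2)

β0 |J1
β1 |J2
β2 |J3
β3 |Sf1
β4 |I1
β5 |I2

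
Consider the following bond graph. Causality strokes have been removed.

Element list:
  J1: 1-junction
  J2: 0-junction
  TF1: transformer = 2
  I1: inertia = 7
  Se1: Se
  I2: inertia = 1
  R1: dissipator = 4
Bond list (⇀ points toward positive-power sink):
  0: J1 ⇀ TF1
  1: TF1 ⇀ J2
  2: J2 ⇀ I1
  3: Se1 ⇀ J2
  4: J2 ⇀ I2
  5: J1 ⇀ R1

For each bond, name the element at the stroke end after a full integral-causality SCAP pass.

#0 stroke at J1
#1 stroke at TF1
#2 stroke at I1
#3 stroke at J2
#4 stroke at I2
#5 stroke at R1

β3 →J2  (Se1 (Se) sets effort on bond)
β1 →TF1  (0-jn J2 has e-setter on 3)
β2 →I1  (J2: bond 3 brought effort, rest push out)
β4 →I2  (0-jn J2 has e-setter on 3)
β0 →J1  (through TF1, causality passes straight; one stroke at TF1)
β5 →R1  (closing 1-jn rule on J1)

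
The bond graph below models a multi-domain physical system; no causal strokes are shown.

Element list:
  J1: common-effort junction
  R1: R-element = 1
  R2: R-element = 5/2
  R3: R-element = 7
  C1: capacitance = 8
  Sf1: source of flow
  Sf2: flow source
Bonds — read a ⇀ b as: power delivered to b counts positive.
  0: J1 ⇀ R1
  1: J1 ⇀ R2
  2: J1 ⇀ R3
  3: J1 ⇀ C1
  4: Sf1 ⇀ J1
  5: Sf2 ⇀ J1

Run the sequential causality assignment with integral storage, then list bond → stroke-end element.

b0 stroke at R1
b1 stroke at R2
b2 stroke at R3
b3 stroke at J1
b4 stroke at Sf1
b5 stroke at Sf2

#4 |Sf1  (Sf1: flow source, stroke at near end)
#5 |Sf2  (source Sf2 imposes f)
#3 |J1  (C1: C, integral causality)
#0 |R1  (J1: bond 3 brought effort, rest push out)
#1 |R2  (J1: bond 3 brought effort, rest push out)
#2 |R3  (common-e at J1 fixed by 3)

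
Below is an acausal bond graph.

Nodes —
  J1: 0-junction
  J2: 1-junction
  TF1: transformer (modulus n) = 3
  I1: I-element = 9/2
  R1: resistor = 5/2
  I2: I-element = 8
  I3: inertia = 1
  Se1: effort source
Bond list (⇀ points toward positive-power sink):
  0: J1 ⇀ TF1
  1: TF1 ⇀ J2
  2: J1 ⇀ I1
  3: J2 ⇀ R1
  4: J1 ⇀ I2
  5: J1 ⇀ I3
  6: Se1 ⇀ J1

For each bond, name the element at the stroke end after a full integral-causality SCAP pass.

#0 stroke→TF1
#1 stroke→J2
#2 stroke→I1
#3 stroke→R1
#4 stroke→I2
#5 stroke→I3
#6 stroke→J1

β6 |J1  (Se1 fixes effort; stroke away)
β0 |TF1  (0-jn J1 has e-setter on 6)
β2 |I1  (J1: bond 6 brought effort, rest push out)
β4 |I2  (J1 effort already set via bond 6)
β5 |I3  (J1 effort already set via bond 6)
β1 |J2  (through TF1, causality passes straight; one stroke at TF1)
β3 |R1  (closing 1-jn rule on J2)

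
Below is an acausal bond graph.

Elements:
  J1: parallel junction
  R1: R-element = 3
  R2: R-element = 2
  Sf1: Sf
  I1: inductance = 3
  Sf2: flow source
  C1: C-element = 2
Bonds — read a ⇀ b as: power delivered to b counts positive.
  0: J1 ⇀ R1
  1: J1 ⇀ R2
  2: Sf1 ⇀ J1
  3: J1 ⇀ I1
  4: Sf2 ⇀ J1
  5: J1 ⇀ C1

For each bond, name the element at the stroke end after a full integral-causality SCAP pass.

bond 2 |Sf1  (Sf1 fixes flow; stroke at Sf1)
bond 4 |Sf2  (source Sf2 imposes f)
bond 3 |I1  (I1 outputs flow p/I1)
bond 5 |J1  (prefer integral on C1)
bond 0 |R1  (0-jn J1 has e-setter on 5)
bond 1 |R2  (J1 effort already set via bond 5)

β0 stroke at R1
β1 stroke at R2
β2 stroke at Sf1
β3 stroke at I1
β4 stroke at Sf2
β5 stroke at J1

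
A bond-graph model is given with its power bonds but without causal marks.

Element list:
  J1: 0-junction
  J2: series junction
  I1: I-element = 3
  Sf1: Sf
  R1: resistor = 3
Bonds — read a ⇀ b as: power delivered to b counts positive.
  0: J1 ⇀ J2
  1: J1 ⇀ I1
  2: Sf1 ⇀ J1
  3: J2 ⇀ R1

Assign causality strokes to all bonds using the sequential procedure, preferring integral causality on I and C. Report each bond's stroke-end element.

β2 |Sf1  (Sf1 fixes flow; stroke at Sf1)
β1 |I1  (I1: I, integral causality)
β0 |J1  (J1 needs exactly one e-in)
β3 |J2  (J2: bond 0 brought flow, rest push out)

b0 stroke at J1
b1 stroke at I1
b2 stroke at Sf1
b3 stroke at J2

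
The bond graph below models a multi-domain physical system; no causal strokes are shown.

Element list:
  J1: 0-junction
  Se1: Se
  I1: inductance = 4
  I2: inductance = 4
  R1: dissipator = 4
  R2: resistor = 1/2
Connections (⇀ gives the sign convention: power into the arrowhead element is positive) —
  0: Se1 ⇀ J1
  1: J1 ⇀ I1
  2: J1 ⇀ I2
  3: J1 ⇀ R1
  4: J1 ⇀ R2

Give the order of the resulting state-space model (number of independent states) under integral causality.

2  (I1, I2 all integral)

b0 |J1  (Se1 fixes effort; stroke away)
b1 |I1  (J1 effort already set via bond 0)
b2 |I2  (J1 effort already set via bond 0)
b3 |R1  (0-jn J1 has e-setter on 0)
b4 |R2  (J1: bond 0 brought effort, rest push out)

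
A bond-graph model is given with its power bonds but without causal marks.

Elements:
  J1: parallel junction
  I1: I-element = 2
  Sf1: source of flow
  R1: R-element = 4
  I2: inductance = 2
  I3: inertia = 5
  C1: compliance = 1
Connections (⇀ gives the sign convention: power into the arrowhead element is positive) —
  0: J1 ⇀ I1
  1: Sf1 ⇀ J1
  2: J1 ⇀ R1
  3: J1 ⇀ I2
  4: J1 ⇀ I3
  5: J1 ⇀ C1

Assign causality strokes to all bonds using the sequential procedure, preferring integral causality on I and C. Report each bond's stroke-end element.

bond 0 →I1
bond 1 →Sf1
bond 2 →R1
bond 3 →I2
bond 4 →I3
bond 5 →J1

#1 stroke at Sf1  (Sf1 fixes flow; stroke at Sf1)
#0 stroke at I1  (I1 integral (f out))
#3 stroke at I2  (I2 integral (f out))
#4 stroke at I3  (I3: I, integral causality)
#5 stroke at J1  (C1: C, integral causality)
#2 stroke at R1  (J1 effort already set via bond 5)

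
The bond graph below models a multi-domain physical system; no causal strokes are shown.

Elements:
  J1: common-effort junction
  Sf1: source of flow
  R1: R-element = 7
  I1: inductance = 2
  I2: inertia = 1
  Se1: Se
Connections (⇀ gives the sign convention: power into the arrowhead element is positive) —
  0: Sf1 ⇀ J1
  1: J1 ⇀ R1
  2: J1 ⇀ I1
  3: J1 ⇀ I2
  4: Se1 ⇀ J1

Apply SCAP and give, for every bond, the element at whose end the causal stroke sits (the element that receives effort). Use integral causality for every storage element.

bond 0 →Sf1
bond 1 →R1
bond 2 →I1
bond 3 →I2
bond 4 →J1

β0 stroke→Sf1  (Sf1: flow source, stroke at near end)
β4 stroke→J1  (source Se1 imposes e)
β1 stroke→R1  (J1 effort already set via bond 4)
β2 stroke→I1  (common-e at J1 fixed by 4)
β3 stroke→I2  (J1 effort already set via bond 4)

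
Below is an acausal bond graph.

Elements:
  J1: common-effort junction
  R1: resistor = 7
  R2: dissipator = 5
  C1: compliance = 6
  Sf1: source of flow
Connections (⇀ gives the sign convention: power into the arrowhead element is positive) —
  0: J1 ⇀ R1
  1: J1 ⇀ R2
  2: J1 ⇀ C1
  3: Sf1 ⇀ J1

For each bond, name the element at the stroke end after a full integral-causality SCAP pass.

β3 stroke→Sf1  (Sf1: flow source, stroke at near end)
β2 stroke→J1  (prefer integral on C1)
β0 stroke→R1  (0-jn J1 has e-setter on 2)
β1 stroke→R2  (J1: bond 2 brought effort, rest push out)

bond 0 |R1
bond 1 |R2
bond 2 |J1
bond 3 |Sf1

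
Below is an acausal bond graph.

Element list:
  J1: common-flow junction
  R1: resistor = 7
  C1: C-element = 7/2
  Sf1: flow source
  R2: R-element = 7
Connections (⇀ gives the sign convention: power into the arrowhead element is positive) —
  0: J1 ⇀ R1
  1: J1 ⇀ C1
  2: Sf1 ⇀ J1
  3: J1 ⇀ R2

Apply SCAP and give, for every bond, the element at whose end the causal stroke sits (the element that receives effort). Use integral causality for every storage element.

#0 |J1
#1 |J1
#2 |Sf1
#3 |J1

β2 stroke→Sf1  (Sf1 fixes flow; stroke at Sf1)
β0 stroke→J1  (J1: bond 2 brought flow, rest push out)
β1 stroke→J1  (1-jn J1 has f-setter on 2)
β3 stroke→J1  (J1 flow already set via bond 2)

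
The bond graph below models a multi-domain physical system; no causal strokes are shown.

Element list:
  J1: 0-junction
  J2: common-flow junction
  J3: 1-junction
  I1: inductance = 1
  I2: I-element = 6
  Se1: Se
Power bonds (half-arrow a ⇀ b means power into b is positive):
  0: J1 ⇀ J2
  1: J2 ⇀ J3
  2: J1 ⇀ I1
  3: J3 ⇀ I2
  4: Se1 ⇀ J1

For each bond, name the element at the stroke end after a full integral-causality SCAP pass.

bond 0 stroke at J2
bond 1 stroke at J3
bond 2 stroke at I1
bond 3 stroke at I2
bond 4 stroke at J1

β4 stroke→J1  (source Se1 imposes e)
β0 stroke→J2  (0-jn J1 has e-setter on 4)
β2 stroke→I1  (common-e at J1 fixed by 4)
β1 stroke→J3  (only one flow-in slot at J2)
β3 stroke→I2  (J3: last free bond brings flow in)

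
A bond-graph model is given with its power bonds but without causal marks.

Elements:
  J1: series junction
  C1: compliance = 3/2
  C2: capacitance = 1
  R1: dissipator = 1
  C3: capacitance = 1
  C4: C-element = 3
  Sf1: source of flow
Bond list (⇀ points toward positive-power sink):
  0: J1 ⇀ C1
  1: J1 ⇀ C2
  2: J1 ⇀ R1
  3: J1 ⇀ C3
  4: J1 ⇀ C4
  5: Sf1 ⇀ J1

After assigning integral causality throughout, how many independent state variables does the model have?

bond 5 →Sf1  (Sf1: flow source, stroke at near end)
bond 0 →J1  (common-f at J1 fixed by 5)
bond 1 →J1  (J1 flow already set via bond 5)
bond 2 →J1  (J1 flow already set via bond 5)
bond 3 →J1  (J1 flow already set via bond 5)
bond 4 →J1  (J1: bond 5 brought flow, rest push out)

4  (C1, C2, C3, C4 all integral)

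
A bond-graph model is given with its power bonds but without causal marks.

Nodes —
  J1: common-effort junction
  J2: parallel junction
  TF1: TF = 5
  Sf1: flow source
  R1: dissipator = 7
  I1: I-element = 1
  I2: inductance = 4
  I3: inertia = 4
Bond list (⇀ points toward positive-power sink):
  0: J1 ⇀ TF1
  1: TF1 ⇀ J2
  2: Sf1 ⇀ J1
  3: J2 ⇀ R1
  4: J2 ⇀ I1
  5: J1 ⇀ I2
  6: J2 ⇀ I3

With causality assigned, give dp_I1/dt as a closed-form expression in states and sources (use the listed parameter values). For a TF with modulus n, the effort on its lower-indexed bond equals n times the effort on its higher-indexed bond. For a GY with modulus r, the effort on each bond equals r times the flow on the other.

dp_I1/dt = 35*F_Sf1 - 7*p_I1 - 35*p_I2/4 - 7*p_I3/4

bond 2 stroke→Sf1  (Sf1: flow source, stroke at near end)
bond 4 stroke→I1  (I1 integral (f out))
bond 5 stroke→I2  (I2: I, integral causality)
bond 0 stroke→J1  (only one effort-in slot at J1)
bond 1 stroke→TF1  (TF1 one-in-one-out from 0)
bond 6 stroke→I3  (I3 outputs flow p/I3)
bond 3 stroke→J2  (only one effort-in slot at J2)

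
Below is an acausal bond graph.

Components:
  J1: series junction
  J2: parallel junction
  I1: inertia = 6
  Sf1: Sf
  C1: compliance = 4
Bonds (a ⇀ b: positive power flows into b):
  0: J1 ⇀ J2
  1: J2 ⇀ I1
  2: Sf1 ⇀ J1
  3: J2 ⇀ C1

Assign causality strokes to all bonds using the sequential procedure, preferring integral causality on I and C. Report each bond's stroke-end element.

bond 2 |Sf1  (source Sf1 imposes f)
bond 0 |J1  (1-jn J1 has f-setter on 2)
bond 1 |I1  (prefer integral on I1)
bond 3 |J2  (only one effort-in slot at J2)

bond 0 stroke→J1
bond 1 stroke→I1
bond 2 stroke→Sf1
bond 3 stroke→J2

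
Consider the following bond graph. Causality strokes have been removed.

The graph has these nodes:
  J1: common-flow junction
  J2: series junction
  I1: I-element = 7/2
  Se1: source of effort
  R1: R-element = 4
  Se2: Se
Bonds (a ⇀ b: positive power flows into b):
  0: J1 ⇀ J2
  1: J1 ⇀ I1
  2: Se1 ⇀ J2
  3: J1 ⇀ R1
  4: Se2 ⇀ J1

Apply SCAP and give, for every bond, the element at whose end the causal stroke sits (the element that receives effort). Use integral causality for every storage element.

β2 stroke→J2  (Se1 fixes effort; stroke away)
β4 stroke→J1  (Se2 fixes effort; stroke away)
β0 stroke→J1  (J2: last free bond brings flow in)
β1 stroke→I1  (I1 outputs flow p/I1)
β3 stroke→J1  (1-jn J1 has f-setter on 1)

b0 stroke at J1
b1 stroke at I1
b2 stroke at J2
b3 stroke at J1
b4 stroke at J1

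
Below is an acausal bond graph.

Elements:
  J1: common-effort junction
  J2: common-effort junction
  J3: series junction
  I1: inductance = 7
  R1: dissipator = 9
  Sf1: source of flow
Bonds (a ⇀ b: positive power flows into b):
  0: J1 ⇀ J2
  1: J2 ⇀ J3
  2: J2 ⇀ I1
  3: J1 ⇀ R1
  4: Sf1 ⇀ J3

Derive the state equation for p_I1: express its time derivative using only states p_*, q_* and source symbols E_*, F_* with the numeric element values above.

b4 stroke→Sf1  (Sf1 (Sf) sets flow on bond)
b1 stroke→J3  (J3: bond 4 brought flow, rest push out)
b2 stroke→I1  (I1 integral (f out))
b0 stroke→J2  (only one effort-in slot at J2)
b3 stroke→J1  (only one effort-in slot at J1)

dp_I1/dt = -9*F_Sf1 - 9*p_I1/7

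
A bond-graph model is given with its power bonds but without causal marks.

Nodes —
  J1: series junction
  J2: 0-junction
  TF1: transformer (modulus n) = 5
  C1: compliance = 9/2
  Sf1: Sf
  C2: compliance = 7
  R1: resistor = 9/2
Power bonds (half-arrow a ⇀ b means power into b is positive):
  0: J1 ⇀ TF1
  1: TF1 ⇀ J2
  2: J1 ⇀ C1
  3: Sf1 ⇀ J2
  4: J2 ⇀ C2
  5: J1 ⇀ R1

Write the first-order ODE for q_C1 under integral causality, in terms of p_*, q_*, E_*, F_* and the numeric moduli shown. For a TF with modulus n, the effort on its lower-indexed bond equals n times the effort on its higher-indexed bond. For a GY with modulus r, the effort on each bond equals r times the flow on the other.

β3 →Sf1  (Sf1: flow source, stroke at near end)
β2 →J1  (C1 outputs effort q/C1)
β4 →J2  (C2: C, integral causality)
β1 →TF1  (J2: bond 4 brought effort, rest push out)
β0 →J1  (TF1 one-in-one-out from 1)
β5 →R1  (only one flow-in slot at J1)

dq_C1/dt = -4*q_C1/81 - 10*q_C2/63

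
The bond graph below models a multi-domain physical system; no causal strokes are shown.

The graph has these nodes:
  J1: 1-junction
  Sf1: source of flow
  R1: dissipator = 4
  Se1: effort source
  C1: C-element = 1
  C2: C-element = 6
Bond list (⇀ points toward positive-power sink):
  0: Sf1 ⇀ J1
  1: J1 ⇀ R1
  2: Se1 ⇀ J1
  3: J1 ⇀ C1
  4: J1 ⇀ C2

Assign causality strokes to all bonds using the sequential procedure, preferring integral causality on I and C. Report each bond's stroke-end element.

#0 stroke→Sf1  (Sf1: flow source, stroke at near end)
#2 stroke→J1  (Se1: effort source, stroke at far end)
#1 stroke→J1  (1-jn J1 has f-setter on 0)
#3 stroke→J1  (common-f at J1 fixed by 0)
#4 stroke→J1  (J1: bond 0 brought flow, rest push out)

β0 stroke at Sf1
β1 stroke at J1
β2 stroke at J1
β3 stroke at J1
β4 stroke at J1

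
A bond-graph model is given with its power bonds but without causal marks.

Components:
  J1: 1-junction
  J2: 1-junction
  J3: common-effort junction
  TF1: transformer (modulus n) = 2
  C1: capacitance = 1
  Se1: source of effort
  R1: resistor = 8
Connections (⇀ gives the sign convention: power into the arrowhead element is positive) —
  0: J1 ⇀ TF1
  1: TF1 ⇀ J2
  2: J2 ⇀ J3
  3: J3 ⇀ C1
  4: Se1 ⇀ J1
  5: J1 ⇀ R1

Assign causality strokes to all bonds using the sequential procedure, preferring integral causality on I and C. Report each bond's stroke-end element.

β4 stroke at J1  (Se1 (Se) sets effort on bond)
β3 stroke at J3  (C1 outputs effort q/C1)
β2 stroke at J2  (common-e at J3 fixed by 3)
β1 stroke at TF1  (closing 1-jn rule on J2)
β0 stroke at J1  (TF1: transformer flips bond 1)
β5 stroke at R1  (J1 needs exactly one f-in)

bond 0 stroke at J1
bond 1 stroke at TF1
bond 2 stroke at J2
bond 3 stroke at J3
bond 4 stroke at J1
bond 5 stroke at R1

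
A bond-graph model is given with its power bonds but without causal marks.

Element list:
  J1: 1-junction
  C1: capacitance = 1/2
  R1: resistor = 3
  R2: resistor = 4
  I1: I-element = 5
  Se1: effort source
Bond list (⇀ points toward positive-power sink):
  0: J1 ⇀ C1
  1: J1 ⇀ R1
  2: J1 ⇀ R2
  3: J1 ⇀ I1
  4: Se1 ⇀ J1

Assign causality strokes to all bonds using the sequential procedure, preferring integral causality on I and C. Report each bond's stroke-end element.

bond 4 stroke at J1  (source Se1 imposes e)
bond 0 stroke at J1  (C1: C, integral causality)
bond 3 stroke at I1  (I1 integral (f out))
bond 1 stroke at J1  (J1: bond 3 brought flow, rest push out)
bond 2 stroke at J1  (common-f at J1 fixed by 3)

b0 →J1
b1 →J1
b2 →J1
b3 →I1
b4 →J1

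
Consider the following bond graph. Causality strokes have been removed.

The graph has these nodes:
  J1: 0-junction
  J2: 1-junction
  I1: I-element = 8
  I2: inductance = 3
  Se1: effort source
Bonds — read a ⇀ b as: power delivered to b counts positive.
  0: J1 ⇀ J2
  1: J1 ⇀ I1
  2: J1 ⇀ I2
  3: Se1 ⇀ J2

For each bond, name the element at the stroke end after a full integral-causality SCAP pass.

β3 |J2  (Se1 fixes effort; stroke away)
β0 |J1  (only one flow-in slot at J2)
β1 |I1  (0-jn J1 has e-setter on 0)
β2 |I2  (J1: bond 0 brought effort, rest push out)

b0 |J1
b1 |I1
b2 |I2
b3 |J2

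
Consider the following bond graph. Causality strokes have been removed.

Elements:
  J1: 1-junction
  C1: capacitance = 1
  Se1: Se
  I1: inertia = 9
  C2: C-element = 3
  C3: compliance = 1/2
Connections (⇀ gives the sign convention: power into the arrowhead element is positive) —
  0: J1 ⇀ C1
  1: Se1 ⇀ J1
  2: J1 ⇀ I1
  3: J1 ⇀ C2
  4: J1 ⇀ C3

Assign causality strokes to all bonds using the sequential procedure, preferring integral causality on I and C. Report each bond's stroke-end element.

β1 |J1  (source Se1 imposes e)
β0 |J1  (C1 integral (e out))
β2 |I1  (I1: I, integral causality)
β3 |J1  (J1 flow already set via bond 2)
β4 |J1  (1-jn J1 has f-setter on 2)

b0 |J1
b1 |J1
b2 |I1
b3 |J1
b4 |J1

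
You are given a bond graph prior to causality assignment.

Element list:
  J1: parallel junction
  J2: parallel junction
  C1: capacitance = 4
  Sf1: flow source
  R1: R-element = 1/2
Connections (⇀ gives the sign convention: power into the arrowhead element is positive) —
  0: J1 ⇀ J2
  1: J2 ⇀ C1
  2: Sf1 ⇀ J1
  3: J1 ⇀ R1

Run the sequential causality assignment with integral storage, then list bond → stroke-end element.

β2 |Sf1  (source Sf1 imposes f)
β1 |J2  (C1: C, integral causality)
β0 |J1  (0-jn J2 has e-setter on 1)
β3 |R1  (J1: bond 0 brought effort, rest push out)

bond 0 stroke→J1
bond 1 stroke→J2
bond 2 stroke→Sf1
bond 3 stroke→R1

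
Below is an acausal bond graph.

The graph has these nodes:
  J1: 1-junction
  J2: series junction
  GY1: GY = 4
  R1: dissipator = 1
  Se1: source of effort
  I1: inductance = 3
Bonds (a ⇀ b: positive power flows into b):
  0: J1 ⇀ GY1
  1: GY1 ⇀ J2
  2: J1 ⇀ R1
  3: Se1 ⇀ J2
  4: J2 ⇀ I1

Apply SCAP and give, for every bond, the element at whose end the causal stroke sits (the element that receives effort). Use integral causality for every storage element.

#3 →J2  (source Se1 imposes e)
#4 →I1  (I1: I, integral causality)
#1 →J2  (J2: bond 4 brought flow, rest push out)
#0 →J1  (GY GY1: same side as bond 1)
#2 →R1  (closing 1-jn rule on J1)

bond 0 stroke at J1
bond 1 stroke at J2
bond 2 stroke at R1
bond 3 stroke at J2
bond 4 stroke at I1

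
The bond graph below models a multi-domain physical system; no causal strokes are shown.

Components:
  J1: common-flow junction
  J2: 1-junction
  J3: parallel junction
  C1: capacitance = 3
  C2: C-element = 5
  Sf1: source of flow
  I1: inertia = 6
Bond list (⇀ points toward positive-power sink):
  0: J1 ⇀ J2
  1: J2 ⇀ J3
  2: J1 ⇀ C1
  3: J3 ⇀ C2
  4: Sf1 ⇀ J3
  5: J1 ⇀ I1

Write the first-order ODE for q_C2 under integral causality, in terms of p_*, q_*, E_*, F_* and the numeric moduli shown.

dq_C2/dt = F_Sf1 + p_I1/6

#4 stroke at Sf1  (source Sf1 imposes f)
#2 stroke at J1  (C1 integral (e out))
#3 stroke at J3  (C2 integral (e out))
#1 stroke at J2  (0-jn J3 has e-setter on 3)
#0 stroke at J1  (only one flow-in slot at J2)
#5 stroke at I1  (only one flow-in slot at J1)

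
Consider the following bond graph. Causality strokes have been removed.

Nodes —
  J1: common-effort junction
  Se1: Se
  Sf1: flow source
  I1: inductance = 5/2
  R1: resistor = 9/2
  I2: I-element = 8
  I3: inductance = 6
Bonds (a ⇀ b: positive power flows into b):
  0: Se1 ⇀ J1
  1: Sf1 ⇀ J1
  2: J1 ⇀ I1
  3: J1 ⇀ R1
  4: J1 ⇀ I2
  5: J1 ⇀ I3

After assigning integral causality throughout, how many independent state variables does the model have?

β0 |J1  (Se1: effort source, stroke at far end)
β1 |Sf1  (Sf1 fixes flow; stroke at Sf1)
β2 |I1  (0-jn J1 has e-setter on 0)
β3 |R1  (J1: bond 0 brought effort, rest push out)
β4 |I2  (common-e at J1 fixed by 0)
β5 |I3  (J1 effort already set via bond 0)

3  (I1, I2, I3 all integral)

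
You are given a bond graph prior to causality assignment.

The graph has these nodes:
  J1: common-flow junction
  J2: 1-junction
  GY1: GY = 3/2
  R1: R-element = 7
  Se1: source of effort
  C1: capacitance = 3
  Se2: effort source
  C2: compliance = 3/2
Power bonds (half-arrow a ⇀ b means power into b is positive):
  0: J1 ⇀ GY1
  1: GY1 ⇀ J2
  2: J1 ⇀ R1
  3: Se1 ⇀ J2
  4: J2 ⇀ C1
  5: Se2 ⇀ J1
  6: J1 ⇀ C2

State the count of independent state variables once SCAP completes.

β3 |J2  (source Se1 imposes e)
β5 |J1  (Se2: effort source, stroke at far end)
β4 |J2  (C1: C, integral causality)
β1 |GY1  (J2 needs exactly one f-in)
β0 |GY1  (GY1 both-in/both-out from 1)
β2 |J1  (J1: bond 0 brought flow, rest push out)
β6 |J1  (common-f at J1 fixed by 0)

2  (C1, C2 all integral)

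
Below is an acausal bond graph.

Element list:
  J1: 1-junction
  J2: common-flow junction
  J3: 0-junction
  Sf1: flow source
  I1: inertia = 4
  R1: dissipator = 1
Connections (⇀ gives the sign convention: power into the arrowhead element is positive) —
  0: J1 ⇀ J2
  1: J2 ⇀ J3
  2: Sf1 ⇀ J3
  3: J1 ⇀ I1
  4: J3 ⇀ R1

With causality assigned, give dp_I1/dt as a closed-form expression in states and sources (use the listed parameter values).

#2 stroke at Sf1  (Sf1 fixes flow; stroke at Sf1)
#3 stroke at I1  (prefer integral on I1)
#0 stroke at J1  (1-jn J1 has f-setter on 3)
#1 stroke at J2  (J2 flow already set via bond 0)
#4 stroke at J3  (only one effort-in slot at J3)

dp_I1/dt = -F_Sf1 - p_I1/4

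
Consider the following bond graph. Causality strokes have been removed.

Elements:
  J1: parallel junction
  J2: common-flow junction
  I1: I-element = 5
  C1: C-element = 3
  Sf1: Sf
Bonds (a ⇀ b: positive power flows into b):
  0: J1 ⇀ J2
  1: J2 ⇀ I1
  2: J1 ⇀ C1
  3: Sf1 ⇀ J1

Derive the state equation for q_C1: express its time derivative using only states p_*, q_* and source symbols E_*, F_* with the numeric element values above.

dq_C1/dt = F_Sf1 - p_I1/5

bond 3 |Sf1  (Sf1: flow source, stroke at near end)
bond 1 |I1  (I1: I, integral causality)
bond 0 |J2  (common-f at J2 fixed by 1)
bond 2 |J1  (J1: last free bond brings effort in)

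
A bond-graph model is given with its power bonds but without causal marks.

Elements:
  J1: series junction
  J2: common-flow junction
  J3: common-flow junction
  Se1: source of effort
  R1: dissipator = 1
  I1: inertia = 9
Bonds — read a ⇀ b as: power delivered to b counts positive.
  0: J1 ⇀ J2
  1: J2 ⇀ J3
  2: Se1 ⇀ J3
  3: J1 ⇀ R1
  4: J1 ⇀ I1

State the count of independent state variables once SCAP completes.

1  (I1 all integral)

bond 2 →J3  (Se1 fixes effort; stroke away)
bond 1 →J2  (J3: last free bond brings flow in)
bond 0 →J1  (closing 1-jn rule on J2)
bond 4 →I1  (I1: I, integral causality)
bond 3 →J1  (1-jn J1 has f-setter on 4)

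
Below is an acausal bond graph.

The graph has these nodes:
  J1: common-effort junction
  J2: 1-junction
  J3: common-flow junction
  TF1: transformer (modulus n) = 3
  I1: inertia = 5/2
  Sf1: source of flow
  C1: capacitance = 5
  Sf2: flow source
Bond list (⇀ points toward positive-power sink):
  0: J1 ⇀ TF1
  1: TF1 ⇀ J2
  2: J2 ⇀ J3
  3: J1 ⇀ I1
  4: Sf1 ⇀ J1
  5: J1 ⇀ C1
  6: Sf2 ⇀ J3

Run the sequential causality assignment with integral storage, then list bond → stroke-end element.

#0 stroke at TF1
#1 stroke at J2
#2 stroke at J3
#3 stroke at I1
#4 stroke at Sf1
#5 stroke at J1
#6 stroke at Sf2

β4 |Sf1  (Sf1 fixes flow; stroke at Sf1)
β6 |Sf2  (Sf2 (Sf) sets flow on bond)
β2 |J3  (J3: bond 6 brought flow, rest push out)
β1 |J2  (1-jn J2 has f-setter on 2)
β0 |TF1  (TF1: transformer flips bond 1)
β3 |I1  (I1: I, integral causality)
β5 |J1  (closing 0-jn rule on J1)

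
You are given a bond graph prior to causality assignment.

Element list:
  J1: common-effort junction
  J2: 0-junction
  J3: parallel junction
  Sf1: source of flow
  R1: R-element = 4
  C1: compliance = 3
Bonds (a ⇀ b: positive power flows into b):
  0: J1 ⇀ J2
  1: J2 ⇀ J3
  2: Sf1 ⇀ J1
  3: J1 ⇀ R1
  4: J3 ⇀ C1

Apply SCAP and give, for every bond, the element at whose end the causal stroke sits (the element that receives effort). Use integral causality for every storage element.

β2 stroke→Sf1  (Sf1 (Sf) sets flow on bond)
β4 stroke→J3  (C1: C, integral causality)
β1 stroke→J2  (0-jn J3 has e-setter on 4)
β0 stroke→J1  (common-e at J2 fixed by 1)
β3 stroke→R1  (0-jn J1 has e-setter on 0)

bond 0 →J1
bond 1 →J2
bond 2 →Sf1
bond 3 →R1
bond 4 →J3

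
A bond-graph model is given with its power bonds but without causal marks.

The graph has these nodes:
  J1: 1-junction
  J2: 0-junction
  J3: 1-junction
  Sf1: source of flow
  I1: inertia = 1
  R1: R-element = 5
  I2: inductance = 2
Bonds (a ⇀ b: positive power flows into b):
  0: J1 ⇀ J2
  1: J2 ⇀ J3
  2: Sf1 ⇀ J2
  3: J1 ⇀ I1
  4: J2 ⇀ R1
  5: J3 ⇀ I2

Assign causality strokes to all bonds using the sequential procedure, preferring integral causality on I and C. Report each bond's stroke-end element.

bond 2 →Sf1  (Sf1 fixes flow; stroke at Sf1)
bond 3 →I1  (I1: I, integral causality)
bond 0 →J1  (J1 flow already set via bond 3)
bond 5 →I2  (prefer integral on I2)
bond 1 →J3  (J3 flow already set via bond 5)
bond 4 →J2  (J2 needs exactly one e-in)

β0 stroke at J1
β1 stroke at J3
β2 stroke at Sf1
β3 stroke at I1
β4 stroke at J2
β5 stroke at I2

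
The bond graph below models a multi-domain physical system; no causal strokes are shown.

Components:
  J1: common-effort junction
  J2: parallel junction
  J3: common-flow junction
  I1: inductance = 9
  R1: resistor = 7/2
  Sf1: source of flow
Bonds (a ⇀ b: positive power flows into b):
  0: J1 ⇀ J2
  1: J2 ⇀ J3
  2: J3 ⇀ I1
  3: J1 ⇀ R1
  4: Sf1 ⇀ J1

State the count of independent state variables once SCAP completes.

1  (I1 all integral)

bond 4 stroke→Sf1  (Sf1 (Sf) sets flow on bond)
bond 2 stroke→I1  (I1: I, integral causality)
bond 1 stroke→J3  (J3 flow already set via bond 2)
bond 0 stroke→J2  (J2 needs exactly one e-in)
bond 3 stroke→J1  (J1 needs exactly one e-in)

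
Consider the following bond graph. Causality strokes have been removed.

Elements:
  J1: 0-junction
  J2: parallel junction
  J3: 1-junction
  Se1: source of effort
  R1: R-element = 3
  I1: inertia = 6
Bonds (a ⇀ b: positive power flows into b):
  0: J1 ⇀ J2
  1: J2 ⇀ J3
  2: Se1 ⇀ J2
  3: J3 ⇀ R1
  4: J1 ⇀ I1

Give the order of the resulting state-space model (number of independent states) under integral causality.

1  (I1 all integral)

β2 →J2  (source Se1 imposes e)
β0 →J1  (J2 effort already set via bond 2)
β1 →J3  (J2 effort already set via bond 2)
β3 →R1  (J3: last free bond brings flow in)
β4 →I1  (J1: bond 0 brought effort, rest push out)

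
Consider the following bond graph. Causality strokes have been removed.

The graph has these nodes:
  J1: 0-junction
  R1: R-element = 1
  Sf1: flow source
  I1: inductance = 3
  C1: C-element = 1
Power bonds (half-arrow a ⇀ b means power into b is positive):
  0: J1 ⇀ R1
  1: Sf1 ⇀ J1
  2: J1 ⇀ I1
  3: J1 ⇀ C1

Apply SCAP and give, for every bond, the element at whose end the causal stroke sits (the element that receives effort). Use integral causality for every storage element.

β1 stroke→Sf1  (Sf1 fixes flow; stroke at Sf1)
β2 stroke→I1  (prefer integral on I1)
β3 stroke→J1  (C1 integral (e out))
β0 stroke→R1  (common-e at J1 fixed by 3)

β0 →R1
β1 →Sf1
β2 →I1
β3 →J1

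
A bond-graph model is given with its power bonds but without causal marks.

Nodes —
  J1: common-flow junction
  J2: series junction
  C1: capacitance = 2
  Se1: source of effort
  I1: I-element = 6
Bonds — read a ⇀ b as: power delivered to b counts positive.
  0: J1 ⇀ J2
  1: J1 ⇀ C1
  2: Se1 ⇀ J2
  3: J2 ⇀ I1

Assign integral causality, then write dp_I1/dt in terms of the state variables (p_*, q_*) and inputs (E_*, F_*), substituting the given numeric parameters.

b2 |J2  (source Se1 imposes e)
b1 |J1  (C1 integral (e out))
b0 |J2  (closing 1-jn rule on J1)
b3 |I1  (J2 needs exactly one f-in)

dp_I1/dt = E_Se1 - q_C1/2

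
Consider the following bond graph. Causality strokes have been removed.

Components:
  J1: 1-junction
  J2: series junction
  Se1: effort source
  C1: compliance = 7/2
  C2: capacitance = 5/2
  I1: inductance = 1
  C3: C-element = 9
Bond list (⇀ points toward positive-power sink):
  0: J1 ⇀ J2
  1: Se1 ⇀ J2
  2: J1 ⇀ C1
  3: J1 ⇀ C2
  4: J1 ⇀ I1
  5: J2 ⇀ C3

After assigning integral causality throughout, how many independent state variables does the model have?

b1 |J2  (Se1 (Se) sets effort on bond)
b2 |J1  (C1 integral (e out))
b3 |J1  (prefer integral on C2)
b4 |I1  (prefer integral on I1)
b0 |J1  (common-f at J1 fixed by 4)
b5 |J2  (J2: bond 0 brought flow, rest push out)

4  (C1, C2, C3, I1 all integral)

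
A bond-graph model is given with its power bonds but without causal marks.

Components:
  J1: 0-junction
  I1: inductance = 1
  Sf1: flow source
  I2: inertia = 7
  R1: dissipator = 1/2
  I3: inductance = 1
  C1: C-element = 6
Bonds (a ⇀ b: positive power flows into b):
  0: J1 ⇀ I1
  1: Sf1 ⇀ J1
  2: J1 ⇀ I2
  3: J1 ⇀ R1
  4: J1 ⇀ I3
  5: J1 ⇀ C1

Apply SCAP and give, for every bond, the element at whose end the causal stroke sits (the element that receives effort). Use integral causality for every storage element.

#1 |Sf1  (Sf1 (Sf) sets flow on bond)
#0 |I1  (I1: I, integral causality)
#2 |I2  (I2 integral (f out))
#4 |I3  (I3 outputs flow p/I3)
#5 |J1  (prefer integral on C1)
#3 |R1  (J1: bond 5 brought effort, rest push out)

bond 0 →I1
bond 1 →Sf1
bond 2 →I2
bond 3 →R1
bond 4 →I3
bond 5 →J1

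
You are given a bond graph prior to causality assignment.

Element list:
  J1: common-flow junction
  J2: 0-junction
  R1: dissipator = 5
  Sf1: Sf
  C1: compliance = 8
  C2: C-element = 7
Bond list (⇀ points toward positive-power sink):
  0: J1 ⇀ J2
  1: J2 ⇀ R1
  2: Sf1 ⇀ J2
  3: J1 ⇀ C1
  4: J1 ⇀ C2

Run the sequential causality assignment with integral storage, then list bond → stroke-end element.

b0 →J2
b1 →R1
b2 →Sf1
b3 →J1
b4 →J1

#2 |Sf1  (Sf1: flow source, stroke at near end)
#3 |J1  (C1: C, integral causality)
#4 |J1  (C2 outputs effort q/C2)
#0 |J2  (J1 needs exactly one f-in)
#1 |R1  (common-e at J2 fixed by 0)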